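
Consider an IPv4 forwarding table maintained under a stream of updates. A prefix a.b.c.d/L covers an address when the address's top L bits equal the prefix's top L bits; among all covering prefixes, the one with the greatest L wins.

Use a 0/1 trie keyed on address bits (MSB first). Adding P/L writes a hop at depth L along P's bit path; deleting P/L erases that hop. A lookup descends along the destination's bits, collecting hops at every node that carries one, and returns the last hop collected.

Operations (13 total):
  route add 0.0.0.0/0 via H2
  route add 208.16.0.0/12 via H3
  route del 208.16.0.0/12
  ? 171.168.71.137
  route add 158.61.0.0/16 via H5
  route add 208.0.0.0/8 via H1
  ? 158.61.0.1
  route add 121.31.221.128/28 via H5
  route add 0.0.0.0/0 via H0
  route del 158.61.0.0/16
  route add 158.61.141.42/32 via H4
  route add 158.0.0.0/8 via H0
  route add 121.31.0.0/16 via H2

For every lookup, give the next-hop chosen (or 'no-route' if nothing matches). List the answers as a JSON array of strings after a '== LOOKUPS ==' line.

Apply in order:
  add 0.0.0.0/0 -> H2 at depth 0
  add 208.16.0.0/12 -> H3 at depth 12
  - 208.16.0.0/12 clear@12
  lookup 171.168.71.137: bits 1 walk d0:H2→d1:- -> H2
  add 158.61.0.0/16 -> H5 at depth 16
  add 208.0.0.0/8 -> H1 at depth 8
  lookup 158.61.0.1: bits 1001111000111101 walk d0:H2→d1:-→d2:-→d3:-→d4:-→d5:-→d6:-→d7:-→d8:-→d9:-→d10:-→d11:-→d12:-→d13:-→d14:-→d15:-→d16:H5 -> H5
  add 121.31.221.128/28 -> H5 at depth 28
  add 0.0.0.0/0 -> H0 at depth 0
  - 158.61.0.0/16 clear@16
  add 158.61.141.42/32 -> H4 at depth 32
  add 158.0.0.0/8 -> H0 at depth 8
  add 121.31.0.0/16 -> H2 at depth 16

== LOOKUPS ==
["H2","H5"]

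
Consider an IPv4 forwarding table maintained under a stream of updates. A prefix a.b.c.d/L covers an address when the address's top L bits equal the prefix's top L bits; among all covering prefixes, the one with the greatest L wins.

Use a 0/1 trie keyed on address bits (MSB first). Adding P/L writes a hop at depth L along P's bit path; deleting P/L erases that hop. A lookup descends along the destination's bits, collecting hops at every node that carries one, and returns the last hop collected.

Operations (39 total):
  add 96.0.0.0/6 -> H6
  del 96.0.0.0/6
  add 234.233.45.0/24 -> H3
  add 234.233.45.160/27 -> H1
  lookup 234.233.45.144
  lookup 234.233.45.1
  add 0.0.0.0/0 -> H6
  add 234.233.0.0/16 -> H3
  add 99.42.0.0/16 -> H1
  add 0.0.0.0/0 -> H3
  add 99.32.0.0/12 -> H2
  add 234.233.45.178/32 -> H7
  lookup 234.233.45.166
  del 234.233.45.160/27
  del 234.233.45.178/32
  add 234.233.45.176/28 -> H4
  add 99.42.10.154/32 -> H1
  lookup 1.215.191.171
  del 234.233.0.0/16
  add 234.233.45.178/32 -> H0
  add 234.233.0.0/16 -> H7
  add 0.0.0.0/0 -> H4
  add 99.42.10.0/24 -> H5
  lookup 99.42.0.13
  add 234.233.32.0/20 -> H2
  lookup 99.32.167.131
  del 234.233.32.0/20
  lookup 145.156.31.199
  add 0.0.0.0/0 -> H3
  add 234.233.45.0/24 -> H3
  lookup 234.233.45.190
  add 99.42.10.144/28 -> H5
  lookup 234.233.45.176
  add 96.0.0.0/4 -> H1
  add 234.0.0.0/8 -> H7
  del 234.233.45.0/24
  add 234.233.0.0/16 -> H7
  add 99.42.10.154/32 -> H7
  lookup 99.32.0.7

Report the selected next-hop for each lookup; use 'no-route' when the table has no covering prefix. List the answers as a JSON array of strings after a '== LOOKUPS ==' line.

Trace:
  add 96.0.0.0/6 -> H6 at depth 6
  - 96.0.0.0/6 clear@6
  add 234.233.45.0/24 -> H3 at depth 24
  add 234.233.45.160/27 -> H1 at depth 27
  ? 234.233.45.144  path d0:-→d1:-→d2:-→d3:-→d4:-→d5:-→d6:-→d7:-→d8:-→d9:-→d10:-→d11:-→d12:-→d13:-→d14:-→d15:-→d16:-→d17:-→d18:-→d19:-→d20:-→d21:-→d22:-→d23:-→d24:H3→d25:-→d26:-  best=H3
  ? 234.233.45.1  path d0:-→d1:-→d2:-→d3:-→d4:-→d5:-→d6:-→d7:-→d8:-→d9:-→d10:-→d11:-→d12:-→d13:-→d14:-→d15:-→d16:-→d17:-→d18:-→d19:-→d20:-→d21:-→d22:-→d23:-→d24:H3  best=H3
  add 0.0.0.0/0 -> H6 at depth 0
  add 234.233.0.0/16 -> H3 at depth 16
  add 99.42.0.0/16 -> H1 at depth 16
  add 0.0.0.0/0 -> H3 at depth 0
  add 99.32.0.0/12 -> H2 at depth 12
  add 234.233.45.178/32 -> H7 at depth 32
  ? 234.233.45.166  path d0:H3→d1:-→d2:-→d3:-→d4:-→d5:-→d6:-→d7:-→d8:-→d9:-→d10:-→d11:-→d12:-→d13:-→d14:-→d15:-→d16:H3→d17:-→d18:-→d19:-→d20:-→d21:-→d22:-→d23:-→d24:H3→d25:-→d26:-→d27:H1  best=H1
  - 234.233.45.160/27 clear@27
  - 234.233.45.178/32 clear@32
  add 234.233.45.176/28 -> H4 at depth 28
  add 99.42.10.154/32 -> H1 at depth 32
  ? 1.215.191.171  path d0:H3→d1:-  best=H3
  - 234.233.0.0/16 clear@16
  add 234.233.45.178/32 -> H0 at depth 32
  add 234.233.0.0/16 -> H7 at depth 16
  add 0.0.0.0/0 -> H4 at depth 0
  add 99.42.10.0/24 -> H5 at depth 24
  ? 99.42.0.13  path d0:H4→d1:-→d2:-→d3:-→d4:-→d5:-→d6:-→d7:-→d8:-→d9:-→d10:-→d11:-→d12:H2→d13:-→d14:-→d15:-→d16:H1→d17:-→d18:-→d19:-→d20:-  best=H1
  add 234.233.32.0/20 -> H2 at depth 20
  ? 99.32.167.131  path d0:H4→d1:-→d2:-→d3:-→d4:-→d5:-→d6:-→d7:-→d8:-→d9:-→d10:-→d11:-→d12:H2  best=H2
  - 234.233.32.0/20 clear@20
  ? 145.156.31.199  path d0:H4→d1:-  best=H4
  add 0.0.0.0/0 -> H3 at depth 0
  add 234.233.45.0/24 -> H3 at depth 24
  ? 234.233.45.190  path d0:H3→d1:-→d2:-→d3:-→d4:-→d5:-→d6:-→d7:-→d8:-→d9:-→d10:-→d11:-→d12:-→d13:-→d14:-→d15:-→d16:H7→d17:-→d18:-→d19:-→d20:-→d21:-→d22:-→d23:-→d24:H3→d25:-→d26:-→d27:-→d28:H4  best=H4
  add 99.42.10.144/28 -> H5 at depth 28
  ? 234.233.45.176  path d0:H3→d1:-→d2:-→d3:-→d4:-→d5:-→d6:-→d7:-→d8:-→d9:-→d10:-→d11:-→d12:-→d13:-→d14:-→d15:-→d16:H7→d17:-→d18:-→d19:-→d20:-→d21:-→d22:-→d23:-→d24:H3→d25:-→d26:-→d27:-→d28:H4→d29:-→d30:-  best=H4
  add 96.0.0.0/4 -> H1 at depth 4
  add 234.0.0.0/8 -> H7 at depth 8
  - 234.233.45.0/24 clear@24
  add 234.233.0.0/16 -> H7 at depth 16
  add 99.42.10.154/32 -> H7 at depth 32
  ? 99.32.0.7  path d0:H3→d1:-→d2:-→d3:-→d4:H1→d5:-→d6:-→d7:-→d8:-→d9:-→d10:-→d11:-→d12:H2  best=H2

== LOOKUPS ==
["H3","H3","H1","H3","H1","H2","H4","H4","H4","H2"]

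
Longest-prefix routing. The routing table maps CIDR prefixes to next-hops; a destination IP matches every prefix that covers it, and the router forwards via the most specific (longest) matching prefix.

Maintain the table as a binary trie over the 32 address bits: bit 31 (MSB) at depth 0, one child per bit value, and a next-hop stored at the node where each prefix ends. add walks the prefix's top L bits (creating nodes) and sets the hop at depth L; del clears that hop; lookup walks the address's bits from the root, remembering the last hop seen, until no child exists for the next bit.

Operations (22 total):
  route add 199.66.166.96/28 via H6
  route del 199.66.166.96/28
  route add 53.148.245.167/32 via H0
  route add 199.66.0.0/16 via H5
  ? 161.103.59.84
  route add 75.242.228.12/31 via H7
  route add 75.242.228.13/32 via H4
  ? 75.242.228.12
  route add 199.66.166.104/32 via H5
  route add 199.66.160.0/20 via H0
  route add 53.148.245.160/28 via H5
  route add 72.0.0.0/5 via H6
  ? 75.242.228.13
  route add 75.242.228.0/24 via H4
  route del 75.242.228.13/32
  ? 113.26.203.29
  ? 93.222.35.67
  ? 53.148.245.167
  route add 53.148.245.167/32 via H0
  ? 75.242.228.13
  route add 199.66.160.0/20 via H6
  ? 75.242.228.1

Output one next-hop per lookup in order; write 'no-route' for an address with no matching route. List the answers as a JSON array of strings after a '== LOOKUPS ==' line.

Process each operation:
  + 199.66.166.96/28 (H6) depth=28
  del 199.66.166.96/28 (clear depth 28)
  + 53.148.245.167/32 (H0) depth=32
  + 199.66.0.0/16 (H5) depth=16
  Q 161.103.59.84: descend 1 ; hops seen [∅] ; pick no-route
  + 75.242.228.12/31 (H7) depth=31
  + 75.242.228.13/32 (H4) depth=32
  Q 75.242.228.12: descend 0100101111110010111001000000110 ; hops seen [H7] ; pick H7
  + 199.66.166.104/32 (H5) depth=32
  + 199.66.160.0/20 (H0) depth=20
  + 53.148.245.160/28 (H5) depth=28
  + 72.0.0.0/5 (H6) depth=5
  Q 75.242.228.13: descend 01001011111100101110010000001101 ; hops seen [H6,H7,H4] ; pick H4
  + 75.242.228.0/24 (H4) depth=24
  del 75.242.228.13/32 (clear depth 32)
  Q 113.26.203.29: descend 01 ; hops seen [∅] ; pick no-route
  Q 93.222.35.67: descend 010 ; hops seen [∅] ; pick no-route
  Q 53.148.245.167: descend 00110101100101001111010110100111 ; hops seen [H5,H0] ; pick H0
  + 53.148.245.167/32 (H0) depth=32
  Q 75.242.228.13: descend 01001011111100101110010000001101 ; hops seen [H6,H4,H7] ; pick H7
  + 199.66.160.0/20 (H6) depth=20
  Q 75.242.228.1: descend 0100101111110010111001000000 ; hops seen [H6,H4] ; pick H4

== LOOKUPS ==
["no-route","H7","H4","no-route","no-route","H0","H7","H4"]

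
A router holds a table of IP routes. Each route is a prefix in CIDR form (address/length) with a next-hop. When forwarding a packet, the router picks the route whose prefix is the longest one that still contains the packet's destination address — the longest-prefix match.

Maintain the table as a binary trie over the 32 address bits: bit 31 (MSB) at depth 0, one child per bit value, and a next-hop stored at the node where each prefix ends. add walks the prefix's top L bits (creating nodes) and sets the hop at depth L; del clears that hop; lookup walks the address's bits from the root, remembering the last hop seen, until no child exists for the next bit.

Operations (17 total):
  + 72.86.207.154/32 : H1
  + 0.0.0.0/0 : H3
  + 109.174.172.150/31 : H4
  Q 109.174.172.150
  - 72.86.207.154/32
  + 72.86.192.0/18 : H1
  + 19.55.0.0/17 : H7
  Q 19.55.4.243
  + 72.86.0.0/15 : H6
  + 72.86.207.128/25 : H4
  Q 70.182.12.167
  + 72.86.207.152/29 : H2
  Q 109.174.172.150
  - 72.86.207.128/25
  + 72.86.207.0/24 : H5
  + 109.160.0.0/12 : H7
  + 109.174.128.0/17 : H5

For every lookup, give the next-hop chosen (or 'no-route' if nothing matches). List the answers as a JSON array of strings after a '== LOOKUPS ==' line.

Apply in order:
  add 72.86.207.154/32 -> H1 at depth 32
  add 0.0.0.0/0 -> H3 at depth 0
  add 109.174.172.150/31 -> H4 at depth 31
  ? 109.174.172.150  path d0:H3→d1:-→d2:-→d3:-→d4:-→d5:-→d6:-→d7:-→d8:-→d9:-→d10:-→d11:-→d12:-→d13:-→d14:-→d15:-→d16:-→d17:-→d18:-→d19:-→d20:-→d21:-→d22:-→d23:-→d24:-→d25:-→d26:-→d27:-→d28:-→d29:-→d30:-→d31:H4  best=H4
  del 72.86.207.154/32 (clear depth 32)
  add 72.86.192.0/18 -> H1 at depth 18
  add 19.55.0.0/17 -> H7 at depth 17
  ? 19.55.4.243  path d0:H3→d1:-→d2:-→d3:-→d4:-→d5:-→d6:-→d7:-→d8:-→d9:-→d10:-→d11:-→d12:-→d13:-→d14:-→d15:-→d16:-→d17:H7  best=H7
  add 72.86.0.0/15 -> H6 at depth 15
  add 72.86.207.128/25 -> H4 at depth 25
  ? 70.182.12.167  path d0:H3→d1:-→d2:-→d3:-→d4:-  best=H3
  add 72.86.207.152/29 -> H2 at depth 29
  ? 109.174.172.150  path d0:H3→d1:-→d2:-→d3:-→d4:-→d5:-→d6:-→d7:-→d8:-→d9:-→d10:-→d11:-→d12:-→d13:-→d14:-→d15:-→d16:-→d17:-→d18:-→d19:-→d20:-→d21:-→d22:-→d23:-→d24:-→d25:-→d26:-→d27:-→d28:-→d29:-→d30:-→d31:H4  best=H4
  del 72.86.207.128/25 (clear depth 25)
  add 72.86.207.0/24 -> H5 at depth 24
  add 109.160.0.0/12 -> H7 at depth 12
  add 109.174.128.0/17 -> H5 at depth 17

== LOOKUPS ==
["H4","H7","H3","H4"]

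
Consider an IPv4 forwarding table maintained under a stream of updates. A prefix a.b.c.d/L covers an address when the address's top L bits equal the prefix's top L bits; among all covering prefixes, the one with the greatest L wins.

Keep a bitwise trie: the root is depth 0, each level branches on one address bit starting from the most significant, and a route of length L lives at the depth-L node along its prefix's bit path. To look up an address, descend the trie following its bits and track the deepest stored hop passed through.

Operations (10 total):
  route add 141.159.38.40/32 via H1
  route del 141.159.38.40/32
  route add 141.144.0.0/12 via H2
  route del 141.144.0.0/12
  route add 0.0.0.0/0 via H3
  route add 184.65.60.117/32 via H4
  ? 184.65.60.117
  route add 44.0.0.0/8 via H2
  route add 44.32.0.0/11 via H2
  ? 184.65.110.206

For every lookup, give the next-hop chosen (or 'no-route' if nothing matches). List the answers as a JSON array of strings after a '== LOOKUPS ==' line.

Trace:
  add 141.159.38.40/32 -> H1 at depth 32
  - 141.159.38.40/32 clear@32
  add 141.144.0.0/12 -> H2 at depth 12
  - 141.144.0.0/12 clear@12
  add 0.0.0.0/0 -> H3 at depth 0
  add 184.65.60.117/32 -> H4 at depth 32
  Q 184.65.60.117: descend 10111000010000010011110001110101 ; hops seen [H3,H4] ; pick H4
  add 44.0.0.0/8 -> H2 at depth 8
  add 44.32.0.0/11 -> H2 at depth 11
  Q 184.65.110.206: descend 10111000010000010 ; hops seen [H3] ; pick H3

== LOOKUPS ==
["H4","H3"]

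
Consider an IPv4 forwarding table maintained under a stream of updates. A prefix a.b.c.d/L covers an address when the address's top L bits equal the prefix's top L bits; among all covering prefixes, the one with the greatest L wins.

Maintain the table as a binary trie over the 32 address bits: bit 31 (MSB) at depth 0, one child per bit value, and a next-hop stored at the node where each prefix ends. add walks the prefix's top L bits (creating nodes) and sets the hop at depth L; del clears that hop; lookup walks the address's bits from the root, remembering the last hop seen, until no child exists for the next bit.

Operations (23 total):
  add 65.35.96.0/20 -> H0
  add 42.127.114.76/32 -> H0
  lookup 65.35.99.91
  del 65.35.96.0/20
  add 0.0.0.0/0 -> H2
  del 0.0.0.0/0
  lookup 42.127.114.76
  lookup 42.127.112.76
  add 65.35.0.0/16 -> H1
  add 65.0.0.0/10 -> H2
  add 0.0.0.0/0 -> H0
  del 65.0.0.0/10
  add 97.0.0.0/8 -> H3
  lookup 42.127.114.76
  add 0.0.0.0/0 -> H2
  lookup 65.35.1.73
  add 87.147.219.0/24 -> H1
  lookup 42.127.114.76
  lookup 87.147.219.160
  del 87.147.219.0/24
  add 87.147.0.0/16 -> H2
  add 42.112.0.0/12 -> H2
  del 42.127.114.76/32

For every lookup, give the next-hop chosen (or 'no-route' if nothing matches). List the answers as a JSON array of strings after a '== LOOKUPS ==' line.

Process each operation:
  add 65.35.96.0/20 -> H0 at depth 20
  add 42.127.114.76/32 -> H0 at depth 32
  ? 65.35.99.91  path d0:-→d1:-→d2:-→d3:-→d4:-→d5:-→d6:-→d7:-→d8:-→d9:-→d10:-→d11:-→d12:-→d13:-→d14:-→d15:-→d16:-→d17:-→d18:-→d19:-→d20:H0  best=H0
  - 65.35.96.0/20 clear@20
  add 0.0.0.0/0 -> H2 at depth 0
  - 0.0.0.0/0 clear@0
  ? 42.127.114.76  path d0:-→d1:-→d2:-→d3:-→d4:-→d5:-→d6:-→d7:-→d8:-→d9:-→d10:-→d11:-→d12:-→d13:-→d14:-→d15:-→d16:-→d17:-→d18:-→d19:-→d20:-→d21:-→d22:-→d23:-→d24:-→d25:-→d26:-→d27:-→d28:-→d29:-→d30:-→d31:-→d32:H0  best=H0
  ? 42.127.112.76  path d0:-→d1:-→d2:-→d3:-→d4:-→d5:-→d6:-→d7:-→d8:-→d9:-→d10:-→d11:-→d12:-→d13:-→d14:-→d15:-→d16:-→d17:-→d18:-→d19:-→d20:-→d21:-→d22:-  best=no-route
  add 65.35.0.0/16 -> H1 at depth 16
  add 65.0.0.0/10 -> H2 at depth 10
  add 0.0.0.0/0 -> H0 at depth 0
  - 65.0.0.0/10 clear@10
  add 97.0.0.0/8 -> H3 at depth 8
  ? 42.127.114.76  path d0:H0→d1:-→d2:-→d3:-→d4:-→d5:-→d6:-→d7:-→d8:-→d9:-→d10:-→d11:-→d12:-→d13:-→d14:-→d15:-→d16:-→d17:-→d18:-→d19:-→d20:-→d21:-→d22:-→d23:-→d24:-→d25:-→d26:-→d27:-→d28:-→d29:-→d30:-→d31:-→d32:H0  best=H0
  add 0.0.0.0/0 -> H2 at depth 0
  ? 65.35.1.73  path d0:H2→d1:-→d2:-→d3:-→d4:-→d5:-→d6:-→d7:-→d8:-→d9:-→d10:-→d11:-→d12:-→d13:-→d14:-→d15:-→d16:H1→d17:-  best=H1
  add 87.147.219.0/24 -> H1 at depth 24
  ? 42.127.114.76  path d0:H2→d1:-→d2:-→d3:-→d4:-→d5:-→d6:-→d7:-→d8:-→d9:-→d10:-→d11:-→d12:-→d13:-→d14:-→d15:-→d16:-→d17:-→d18:-→d19:-→d20:-→d21:-→d22:-→d23:-→d24:-→d25:-→d26:-→d27:-→d28:-→d29:-→d30:-→d31:-→d32:H0  best=H0
  ? 87.147.219.160  path d0:H2→d1:-→d2:-→d3:-→d4:-→d5:-→d6:-→d7:-→d8:-→d9:-→d10:-→d11:-→d12:-→d13:-→d14:-→d15:-→d16:-→d17:-→d18:-→d19:-→d20:-→d21:-→d22:-→d23:-→d24:H1  best=H1
  - 87.147.219.0/24 clear@24
  add 87.147.0.0/16 -> H2 at depth 16
  add 42.112.0.0/12 -> H2 at depth 12
  - 42.127.114.76/32 clear@32

== LOOKUPS ==
["H0","H0","no-route","H0","H1","H0","H1"]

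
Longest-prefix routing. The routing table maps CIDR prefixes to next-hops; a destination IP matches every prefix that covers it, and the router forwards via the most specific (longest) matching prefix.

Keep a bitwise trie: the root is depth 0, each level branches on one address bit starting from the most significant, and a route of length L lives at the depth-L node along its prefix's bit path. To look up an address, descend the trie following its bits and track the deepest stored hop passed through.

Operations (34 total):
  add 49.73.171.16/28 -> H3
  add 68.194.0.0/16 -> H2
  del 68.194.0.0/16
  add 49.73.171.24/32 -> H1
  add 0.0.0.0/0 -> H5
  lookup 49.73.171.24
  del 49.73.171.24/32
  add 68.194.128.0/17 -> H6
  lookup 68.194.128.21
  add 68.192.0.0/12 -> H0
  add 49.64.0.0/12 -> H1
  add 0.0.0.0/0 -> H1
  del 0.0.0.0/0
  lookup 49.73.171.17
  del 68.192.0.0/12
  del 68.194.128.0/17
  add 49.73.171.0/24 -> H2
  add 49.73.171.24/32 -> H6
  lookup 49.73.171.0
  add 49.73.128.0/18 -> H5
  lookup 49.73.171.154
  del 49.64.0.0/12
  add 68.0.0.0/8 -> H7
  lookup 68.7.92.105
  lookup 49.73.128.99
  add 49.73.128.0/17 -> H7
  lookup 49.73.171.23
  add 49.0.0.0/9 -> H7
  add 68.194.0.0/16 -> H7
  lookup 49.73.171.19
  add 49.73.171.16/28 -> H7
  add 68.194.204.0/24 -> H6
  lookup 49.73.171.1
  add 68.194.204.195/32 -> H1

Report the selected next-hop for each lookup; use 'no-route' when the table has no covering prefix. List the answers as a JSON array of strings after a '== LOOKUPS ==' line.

Process each operation:
  add 49.73.171.16/28 -> H3 at depth 28
  add 68.194.0.0/16 -> H2 at depth 16
  - 68.194.0.0/16 clear@16
  add 49.73.171.24/32 -> H1 at depth 32
  add 0.0.0.0/0 -> H5 at depth 0
  Q 49.73.171.24: descend 00110001010010011010101100011000 ; hops seen [H5,H3,H1] ; pick H1
  - 49.73.171.24/32 clear@32
  add 68.194.128.0/17 -> H6 at depth 17
  Q 68.194.128.21: descend 01000100110000101 ; hops seen [H5,H6] ; pick H6
  add 68.192.0.0/12 -> H0 at depth 12
  add 49.64.0.0/12 -> H1 at depth 12
  add 0.0.0.0/0 -> H1 at depth 0
  - 0.0.0.0/0 clear@0
  Q 49.73.171.17: descend 0011000101001001101010110001 ; hops seen [H1,H3] ; pick H3
  - 68.192.0.0/12 clear@12
  - 68.194.128.0/17 clear@17
  add 49.73.171.0/24 -> H2 at depth 24
  add 49.73.171.24/32 -> H6 at depth 32
  Q 49.73.171.0: descend 001100010100100110101011000 ; hops seen [H1,H2] ; pick H2
  add 49.73.128.0/18 -> H5 at depth 18
  Q 49.73.171.154: descend 001100010100100110101011 ; hops seen [H1,H5,H2] ; pick H2
  - 49.64.0.0/12 clear@12
  add 68.0.0.0/8 -> H7 at depth 8
  Q 68.7.92.105: descend 01000100 ; hops seen [H7] ; pick H7
  Q 49.73.128.99: descend 001100010100100110 ; hops seen [H5] ; pick H5
  add 49.73.128.0/17 -> H7 at depth 17
  Q 49.73.171.23: descend 0011000101001001101010110001 ; hops seen [H7,H5,H2,H3] ; pick H3
  add 49.0.0.0/9 -> H7 at depth 9
  add 68.194.0.0/16 -> H7 at depth 16
  Q 49.73.171.19: descend 0011000101001001101010110001 ; hops seen [H7,H7,H5,H2,H3] ; pick H3
  add 49.73.171.16/28 -> H7 at depth 28
  add 68.194.204.0/24 -> H6 at depth 24
  Q 49.73.171.1: descend 001100010100100110101011000 ; hops seen [H7,H7,H5,H2] ; pick H2
  add 68.194.204.195/32 -> H1 at depth 32

== LOOKUPS ==
["H1","H6","H3","H2","H2","H7","H5","H3","H3","H2"]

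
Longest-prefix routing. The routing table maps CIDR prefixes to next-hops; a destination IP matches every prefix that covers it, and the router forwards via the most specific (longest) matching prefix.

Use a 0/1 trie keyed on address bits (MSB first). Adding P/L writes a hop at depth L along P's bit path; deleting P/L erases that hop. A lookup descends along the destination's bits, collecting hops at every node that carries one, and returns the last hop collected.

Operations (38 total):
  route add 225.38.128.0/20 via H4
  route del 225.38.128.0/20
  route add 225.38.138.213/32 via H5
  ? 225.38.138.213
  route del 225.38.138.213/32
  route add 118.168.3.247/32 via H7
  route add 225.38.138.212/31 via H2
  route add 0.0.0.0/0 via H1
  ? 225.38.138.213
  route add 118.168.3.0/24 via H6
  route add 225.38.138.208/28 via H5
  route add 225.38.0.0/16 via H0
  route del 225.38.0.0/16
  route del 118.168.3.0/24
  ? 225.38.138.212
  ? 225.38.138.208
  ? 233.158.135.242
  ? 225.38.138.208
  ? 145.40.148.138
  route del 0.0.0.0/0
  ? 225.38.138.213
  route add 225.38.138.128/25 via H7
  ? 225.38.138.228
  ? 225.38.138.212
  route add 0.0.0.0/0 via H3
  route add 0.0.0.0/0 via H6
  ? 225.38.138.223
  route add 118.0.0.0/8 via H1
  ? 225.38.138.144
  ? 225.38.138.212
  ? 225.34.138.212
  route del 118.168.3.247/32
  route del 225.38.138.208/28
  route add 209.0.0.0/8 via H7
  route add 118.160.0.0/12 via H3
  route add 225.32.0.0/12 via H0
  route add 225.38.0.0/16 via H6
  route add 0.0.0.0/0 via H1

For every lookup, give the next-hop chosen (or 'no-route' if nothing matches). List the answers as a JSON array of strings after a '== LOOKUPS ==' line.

Process each operation:
  add 225.38.128.0/20 -> H4 at depth 20
  del 225.38.128.0/20 (clear depth 20)
  add 225.38.138.213/32 -> H5 at depth 32
  ? 225.38.138.213  path d0:-→d1:-→d2:-→d3:-→d4:-→d5:-→d6:-→d7:-→d8:-→d9:-→d10:-→d11:-→d12:-→d13:-→d14:-→d15:-→d16:-→d17:-→d18:-→d19:-→d20:-→d21:-→d22:-→d23:-→d24:-→d25:-→d26:-→d27:-→d28:-→d29:-→d30:-→d31:-→d32:H5  best=H5
  del 225.38.138.213/32 (clear depth 32)
  add 118.168.3.247/32 -> H7 at depth 32
  add 225.38.138.212/31 -> H2 at depth 31
  add 0.0.0.0/0 -> H1 at depth 0
  ? 225.38.138.213  path d0:H1→d1:-→d2:-→d3:-→d4:-→d5:-→d6:-→d7:-→d8:-→d9:-→d10:-→d11:-→d12:-→d13:-→d14:-→d15:-→d16:-→d17:-→d18:-→d19:-→d20:-→d21:-→d22:-→d23:-→d24:-→d25:-→d26:-→d27:-→d28:-→d29:-→d30:-→d31:H2→d32:-  best=H2
  add 118.168.3.0/24 -> H6 at depth 24
  add 225.38.138.208/28 -> H5 at depth 28
  add 225.38.0.0/16 -> H0 at depth 16
  del 225.38.0.0/16 (clear depth 16)
  del 118.168.3.0/24 (clear depth 24)
  ? 225.38.138.212  path d0:H1→d1:-→d2:-→d3:-→d4:-→d5:-→d6:-→d7:-→d8:-→d9:-→d10:-→d11:-→d12:-→d13:-→d14:-→d15:-→d16:-→d17:-→d18:-→d19:-→d20:-→d21:-→d22:-→d23:-→d24:-→d25:-→d26:-→d27:-→d28:H5→d29:-→d30:-→d31:H2  best=H2
  ? 225.38.138.208  path d0:H1→d1:-→d2:-→d3:-→d4:-→d5:-→d6:-→d7:-→d8:-→d9:-→d10:-→d11:-→d12:-→d13:-→d14:-→d15:-→d16:-→d17:-→d18:-→d19:-→d20:-→d21:-→d22:-→d23:-→d24:-→d25:-→d26:-→d27:-→d28:H5→d29:-  best=H5
  ? 233.158.135.242  path d0:H1→d1:-→d2:-→d3:-→d4:-  best=H1
  ? 225.38.138.208  path d0:H1→d1:-→d2:-→d3:-→d4:-→d5:-→d6:-→d7:-→d8:-→d9:-→d10:-→d11:-→d12:-→d13:-→d14:-→d15:-→d16:-→d17:-→d18:-→d19:-→d20:-→d21:-→d22:-→d23:-→d24:-→d25:-→d26:-→d27:-→d28:H5→d29:-  best=H5
  ? 145.40.148.138  path d0:H1→d1:-  best=H1
  del 0.0.0.0/0 (clear depth 0)
  ? 225.38.138.213  path d0:-→d1:-→d2:-→d3:-→d4:-→d5:-→d6:-→d7:-→d8:-→d9:-→d10:-→d11:-→d12:-→d13:-→d14:-→d15:-→d16:-→d17:-→d18:-→d19:-→d20:-→d21:-→d22:-→d23:-→d24:-→d25:-→d26:-→d27:-→d28:H5→d29:-→d30:-→d31:H2→d32:-  best=H2
  add 225.38.138.128/25 -> H7 at depth 25
  ? 225.38.138.228  path d0:-→d1:-→d2:-→d3:-→d4:-→d5:-→d6:-→d7:-→d8:-→d9:-→d10:-→d11:-→d12:-→d13:-→d14:-→d15:-→d16:-→d17:-→d18:-→d19:-→d20:-→d21:-→d22:-→d23:-→d24:-→d25:H7→d26:-  best=H7
  ? 225.38.138.212  path d0:-→d1:-→d2:-→d3:-→d4:-→d5:-→d6:-→d7:-→d8:-→d9:-→d10:-→d11:-→d12:-→d13:-→d14:-→d15:-→d16:-→d17:-→d18:-→d19:-→d20:-→d21:-→d22:-→d23:-→d24:-→d25:H7→d26:-→d27:-→d28:H5→d29:-→d30:-→d31:H2  best=H2
  add 0.0.0.0/0 -> H3 at depth 0
  add 0.0.0.0/0 -> H6 at depth 0
  ? 225.38.138.223  path d0:H6→d1:-→d2:-→d3:-→d4:-→d5:-→d6:-→d7:-→d8:-→d9:-→d10:-→d11:-→d12:-→d13:-→d14:-→d15:-→d16:-→d17:-→d18:-→d19:-→d20:-→d21:-→d22:-→d23:-→d24:-→d25:H7→d26:-→d27:-→d28:H5  best=H5
  add 118.0.0.0/8 -> H1 at depth 8
  ? 225.38.138.144  path d0:H6→d1:-→d2:-→d3:-→d4:-→d5:-→d6:-→d7:-→d8:-→d9:-→d10:-→d11:-→d12:-→d13:-→d14:-→d15:-→d16:-→d17:-→d18:-→d19:-→d20:-→d21:-→d22:-→d23:-→d24:-→d25:H7  best=H7
  ? 225.38.138.212  path d0:H6→d1:-→d2:-→d3:-→d4:-→d5:-→d6:-→d7:-→d8:-→d9:-→d10:-→d11:-→d12:-→d13:-→d14:-→d15:-→d16:-→d17:-→d18:-→d19:-→d20:-→d21:-→d22:-→d23:-→d24:-→d25:H7→d26:-→d27:-→d28:H5→d29:-→d30:-→d31:H2  best=H2
  ? 225.34.138.212  path d0:H6→d1:-→d2:-→d3:-→d4:-→d5:-→d6:-→d7:-→d8:-→d9:-→d10:-→d11:-→d12:-→d13:-  best=H6
  del 118.168.3.247/32 (clear depth 32)
  del 225.38.138.208/28 (clear depth 28)
  add 209.0.0.0/8 -> H7 at depth 8
  add 118.160.0.0/12 -> H3 at depth 12
  add 225.32.0.0/12 -> H0 at depth 12
  add 225.38.0.0/16 -> H6 at depth 16
  add 0.0.0.0/0 -> H1 at depth 0

== LOOKUPS ==
["H5","H2","H2","H5","H1","H5","H1","H2","H7","H2","H5","H7","H2","H6"]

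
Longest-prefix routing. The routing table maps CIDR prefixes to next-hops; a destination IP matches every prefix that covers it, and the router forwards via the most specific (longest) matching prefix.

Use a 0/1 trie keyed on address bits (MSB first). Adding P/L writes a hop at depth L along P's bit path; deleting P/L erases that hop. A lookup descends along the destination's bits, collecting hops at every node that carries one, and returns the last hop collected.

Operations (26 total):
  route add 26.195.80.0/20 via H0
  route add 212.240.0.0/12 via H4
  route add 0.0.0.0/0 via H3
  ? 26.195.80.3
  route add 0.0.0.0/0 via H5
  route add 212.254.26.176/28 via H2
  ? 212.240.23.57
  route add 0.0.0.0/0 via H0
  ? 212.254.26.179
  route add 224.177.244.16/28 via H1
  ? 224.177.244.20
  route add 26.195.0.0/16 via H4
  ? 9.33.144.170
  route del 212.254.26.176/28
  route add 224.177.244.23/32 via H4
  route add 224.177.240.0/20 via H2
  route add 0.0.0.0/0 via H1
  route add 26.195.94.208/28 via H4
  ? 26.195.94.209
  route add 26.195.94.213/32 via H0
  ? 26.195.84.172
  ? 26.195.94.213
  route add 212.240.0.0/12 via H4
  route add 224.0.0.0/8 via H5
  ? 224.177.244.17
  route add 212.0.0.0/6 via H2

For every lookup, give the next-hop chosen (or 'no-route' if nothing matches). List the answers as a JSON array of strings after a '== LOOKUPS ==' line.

Apply in order:
  add 26.195.80.0/20 -> H0 at depth 20
  add 212.240.0.0/12 -> H4 at depth 12
  add 0.0.0.0/0 -> H3 at depth 0
  ? 26.195.80.3  path d0:H3→d1:-→d2:-→d3:-→d4:-→d5:-→d6:-→d7:-→d8:-→d9:-→d10:-→d11:-→d12:-→d13:-→d14:-→d15:-→d16:-→d17:-→d18:-→d19:-→d20:H0  best=H0
  add 0.0.0.0/0 -> H5 at depth 0
  add 212.254.26.176/28 -> H2 at depth 28
  ? 212.240.23.57  path d0:H5→d1:-→d2:-→d3:-→d4:-→d5:-→d6:-→d7:-→d8:-→d9:-→d10:-→d11:-→d12:H4  best=H4
  add 0.0.0.0/0 -> H0 at depth 0
  ? 212.254.26.179  path d0:H0→d1:-→d2:-→d3:-→d4:-→d5:-→d6:-→d7:-→d8:-→d9:-→d10:-→d11:-→d12:H4→d13:-→d14:-→d15:-→d16:-→d17:-→d18:-→d19:-→d20:-→d21:-→d22:-→d23:-→d24:-→d25:-→d26:-→d27:-→d28:H2  best=H2
  add 224.177.244.16/28 -> H1 at depth 28
  ? 224.177.244.20  path d0:H0→d1:-→d2:-→d3:-→d4:-→d5:-→d6:-→d7:-→d8:-→d9:-→d10:-→d11:-→d12:-→d13:-→d14:-→d15:-→d16:-→d17:-→d18:-→d19:-→d20:-→d21:-→d22:-→d23:-→d24:-→d25:-→d26:-→d27:-→d28:H1  best=H1
  add 26.195.0.0/16 -> H4 at depth 16
  ? 9.33.144.170  path d0:H0→d1:-→d2:-→d3:-  best=H0
  - 212.254.26.176/28 clear@28
  add 224.177.244.23/32 -> H4 at depth 32
  add 224.177.240.0/20 -> H2 at depth 20
  add 0.0.0.0/0 -> H1 at depth 0
  add 26.195.94.208/28 -> H4 at depth 28
  ? 26.195.94.209  path d0:H1→d1:-→d2:-→d3:-→d4:-→d5:-→d6:-→d7:-→d8:-→d9:-→d10:-→d11:-→d12:-→d13:-→d14:-→d15:-→d16:H4→d17:-→d18:-→d19:-→d20:H0→d21:-→d22:-→d23:-→d24:-→d25:-→d26:-→d27:-→d28:H4  best=H4
  add 26.195.94.213/32 -> H0 at depth 32
  ? 26.195.84.172  path d0:H1→d1:-→d2:-→d3:-→d4:-→d5:-→d6:-→d7:-→d8:-→d9:-→d10:-→d11:-→d12:-→d13:-→d14:-→d15:-→d16:H4→d17:-→d18:-→d19:-→d20:H0  best=H0
  ? 26.195.94.213  path d0:H1→d1:-→d2:-→d3:-→d4:-→d5:-→d6:-→d7:-→d8:-→d9:-→d10:-→d11:-→d12:-→d13:-→d14:-→d15:-→d16:H4→d17:-→d18:-→d19:-→d20:H0→d21:-→d22:-→d23:-→d24:-→d25:-→d26:-→d27:-→d28:H4→d29:-→d30:-→d31:-→d32:H0  best=H0
  add 212.240.0.0/12 -> H4 at depth 12
  add 224.0.0.0/8 -> H5 at depth 8
  ? 224.177.244.17  path d0:H1→d1:-→d2:-→d3:-→d4:-→d5:-→d6:-→d7:-→d8:H5→d9:-→d10:-→d11:-→d12:-→d13:-→d14:-→d15:-→d16:-→d17:-→d18:-→d19:-→d20:H2→d21:-→d22:-→d23:-→d24:-→d25:-→d26:-→d27:-→d28:H1→d29:-  best=H1
  add 212.0.0.0/6 -> H2 at depth 6

== LOOKUPS ==
["H0","H4","H2","H1","H0","H4","H0","H0","H1"]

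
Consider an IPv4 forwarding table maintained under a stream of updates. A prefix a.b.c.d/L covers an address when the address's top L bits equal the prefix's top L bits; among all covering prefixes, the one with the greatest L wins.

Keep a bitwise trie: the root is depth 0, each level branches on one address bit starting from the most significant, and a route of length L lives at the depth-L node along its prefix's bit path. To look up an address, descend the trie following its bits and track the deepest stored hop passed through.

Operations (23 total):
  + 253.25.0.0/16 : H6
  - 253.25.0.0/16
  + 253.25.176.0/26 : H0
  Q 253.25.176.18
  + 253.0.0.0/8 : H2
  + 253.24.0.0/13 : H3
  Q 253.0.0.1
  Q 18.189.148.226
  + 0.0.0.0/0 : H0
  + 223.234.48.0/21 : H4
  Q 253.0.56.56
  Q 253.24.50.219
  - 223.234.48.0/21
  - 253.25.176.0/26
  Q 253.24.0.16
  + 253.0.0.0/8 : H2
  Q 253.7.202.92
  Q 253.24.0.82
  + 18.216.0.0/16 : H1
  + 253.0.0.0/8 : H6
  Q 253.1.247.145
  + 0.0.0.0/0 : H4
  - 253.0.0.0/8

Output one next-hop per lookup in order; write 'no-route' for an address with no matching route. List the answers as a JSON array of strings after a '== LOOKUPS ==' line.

Trace:
  + 253.25.0.0/16 (H6) depth=16
  del 253.25.0.0/16 (clear depth 16)
  + 253.25.176.0/26 (H0) depth=26
  lookup 253.25.176.18: bits 11111101000110011011000000 walk d0:-→d1:-→d2:-→d3:-→d4:-→d5:-→d6:-→d7:-→d8:-→d9:-→d10:-→d11:-→d12:-→d13:-→d14:-→d15:-→d16:-→d17:-→d18:-→d19:-→d20:-→d21:-→d22:-→d23:-→d24:-→d25:-→d26:H0 -> H0
  + 253.0.0.0/8 (H2) depth=8
  + 253.24.0.0/13 (H3) depth=13
  lookup 253.0.0.1: bits 11111101000 walk d0:-→d1:-→d2:-→d3:-→d4:-→d5:-→d6:-→d7:-→d8:H2→d9:-→d10:-→d11:- -> H2
  lookup 18.189.148.226: bits ε walk d0:- -> no-route
  + 0.0.0.0/0 (H0) depth=0
  + 223.234.48.0/21 (H4) depth=21
  lookup 253.0.56.56: bits 11111101000 walk d0:H0→d1:-→d2:-→d3:-→d4:-→d5:-→d6:-→d7:-→d8:H2→d9:-→d10:-→d11:- -> H2
  lookup 253.24.50.219: bits 111111010001100 walk d0:H0→d1:-→d2:-→d3:-→d4:-→d5:-→d6:-→d7:-→d8:H2→d9:-→d10:-→d11:-→d12:-→d13:H3→d14:-→d15:- -> H3
  del 223.234.48.0/21 (clear depth 21)
  del 253.25.176.0/26 (clear depth 26)
  lookup 253.24.0.16: bits 111111010001100 walk d0:H0→d1:-→d2:-→d3:-→d4:-→d5:-→d6:-→d7:-→d8:H2→d9:-→d10:-→d11:-→d12:-→d13:H3→d14:-→d15:- -> H3
  + 253.0.0.0/8 (H2) depth=8
  lookup 253.7.202.92: bits 11111101000 walk d0:H0→d1:-→d2:-→d3:-→d4:-→d5:-→d6:-→d7:-→d8:H2→d9:-→d10:-→d11:- -> H2
  lookup 253.24.0.82: bits 111111010001100 walk d0:H0→d1:-→d2:-→d3:-→d4:-→d5:-→d6:-→d7:-→d8:H2→d9:-→d10:-→d11:-→d12:-→d13:H3→d14:-→d15:- -> H3
  + 18.216.0.0/16 (H1) depth=16
  + 253.0.0.0/8 (H6) depth=8
  lookup 253.1.247.145: bits 11111101000 walk d0:H0→d1:-→d2:-→d3:-→d4:-→d5:-→d6:-→d7:-→d8:H6→d9:-→d10:-→d11:- -> H6
  + 0.0.0.0/0 (H4) depth=0
  del 253.0.0.0/8 (clear depth 8)

== LOOKUPS ==
["H0","H2","no-route","H2","H3","H3","H2","H3","H6"]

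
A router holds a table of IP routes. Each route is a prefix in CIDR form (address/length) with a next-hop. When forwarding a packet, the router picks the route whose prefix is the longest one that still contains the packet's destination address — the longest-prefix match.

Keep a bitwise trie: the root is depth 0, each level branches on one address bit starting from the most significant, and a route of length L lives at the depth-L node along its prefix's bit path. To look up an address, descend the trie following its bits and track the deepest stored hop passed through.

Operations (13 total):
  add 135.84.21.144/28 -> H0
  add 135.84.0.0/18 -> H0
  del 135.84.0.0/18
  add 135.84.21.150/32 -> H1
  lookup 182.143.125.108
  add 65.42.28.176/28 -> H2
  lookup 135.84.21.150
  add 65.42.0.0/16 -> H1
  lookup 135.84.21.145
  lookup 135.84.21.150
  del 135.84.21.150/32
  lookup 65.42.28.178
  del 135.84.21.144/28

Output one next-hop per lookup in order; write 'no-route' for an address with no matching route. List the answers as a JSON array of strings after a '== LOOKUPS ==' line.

Apply in order:
  + 135.84.21.144/28 (H0) depth=28
  + 135.84.0.0/18 (H0) depth=18
  - 135.84.0.0/18 clear@18
  + 135.84.21.150/32 (H1) depth=32
  ? 182.143.125.108  path d0:-→d1:-→d2:-  best=no-route
  + 65.42.28.176/28 (H2) depth=28
  ? 135.84.21.150  path d0:-→d1:-→d2:-→d3:-→d4:-→d5:-→d6:-→d7:-→d8:-→d9:-→d10:-→d11:-→d12:-→d13:-→d14:-→d15:-→d16:-→d17:-→d18:-→d19:-→d20:-→d21:-→d22:-→d23:-→d24:-→d25:-→d26:-→d27:-→d28:H0→d29:-→d30:-→d31:-→d32:H1  best=H1
  + 65.42.0.0/16 (H1) depth=16
  ? 135.84.21.145  path d0:-→d1:-→d2:-→d3:-→d4:-→d5:-→d6:-→d7:-→d8:-→d9:-→d10:-→d11:-→d12:-→d13:-→d14:-→d15:-→d16:-→d17:-→d18:-→d19:-→d20:-→d21:-→d22:-→d23:-→d24:-→d25:-→d26:-→d27:-→d28:H0→d29:-  best=H0
  ? 135.84.21.150  path d0:-→d1:-→d2:-→d3:-→d4:-→d5:-→d6:-→d7:-→d8:-→d9:-→d10:-→d11:-→d12:-→d13:-→d14:-→d15:-→d16:-→d17:-→d18:-→d19:-→d20:-→d21:-→d22:-→d23:-→d24:-→d25:-→d26:-→d27:-→d28:H0→d29:-→d30:-→d31:-→d32:H1  best=H1
  - 135.84.21.150/32 clear@32
  ? 65.42.28.178  path d0:-→d1:-→d2:-→d3:-→d4:-→d5:-→d6:-→d7:-→d8:-→d9:-→d10:-→d11:-→d12:-→d13:-→d14:-→d15:-→d16:H1→d17:-→d18:-→d19:-→d20:-→d21:-→d22:-→d23:-→d24:-→d25:-→d26:-→d27:-→d28:H2  best=H2
  - 135.84.21.144/28 clear@28

== LOOKUPS ==
["no-route","H1","H0","H1","H2"]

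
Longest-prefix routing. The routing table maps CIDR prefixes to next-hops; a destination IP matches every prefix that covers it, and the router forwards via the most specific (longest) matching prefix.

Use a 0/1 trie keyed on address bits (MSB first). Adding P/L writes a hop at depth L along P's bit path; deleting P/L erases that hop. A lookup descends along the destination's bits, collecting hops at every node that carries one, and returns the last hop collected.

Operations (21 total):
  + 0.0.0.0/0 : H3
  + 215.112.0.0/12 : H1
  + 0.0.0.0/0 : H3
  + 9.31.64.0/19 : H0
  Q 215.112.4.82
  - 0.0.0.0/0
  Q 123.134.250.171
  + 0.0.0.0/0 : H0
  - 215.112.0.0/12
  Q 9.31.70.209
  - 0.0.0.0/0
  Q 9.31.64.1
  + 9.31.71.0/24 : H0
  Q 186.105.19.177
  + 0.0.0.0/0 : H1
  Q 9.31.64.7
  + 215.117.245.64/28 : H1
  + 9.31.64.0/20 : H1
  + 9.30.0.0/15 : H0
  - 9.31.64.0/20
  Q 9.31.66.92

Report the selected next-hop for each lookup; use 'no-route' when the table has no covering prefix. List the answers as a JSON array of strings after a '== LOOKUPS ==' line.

Trace:
  + 0.0.0.0/0 (H3) depth=0
  + 215.112.0.0/12 (H1) depth=12
  + 0.0.0.0/0 (H3) depth=0
  + 9.31.64.0/19 (H0) depth=19
  lookup 215.112.4.82: bits 110101110111 walk d0:H3→d1:-→d2:-→d3:-→d4:-→d5:-→d6:-→d7:-→d8:-→d9:-→d10:-→d11:-→d12:H1 -> H1
  - 0.0.0.0/0 clear@0
  lookup 123.134.250.171: bits 0 walk d0:-→d1:- -> no-route
  + 0.0.0.0/0 (H0) depth=0
  - 215.112.0.0/12 clear@12
  lookup 9.31.70.209: bits 0000100100011111010 walk d0:H0→d1:-→d2:-→d3:-→d4:-→d5:-→d6:-→d7:-→d8:-→d9:-→d10:-→d11:-→d12:-→d13:-→d14:-→d15:-→d16:-→d17:-→d18:-→d19:H0 -> H0
  - 0.0.0.0/0 clear@0
  lookup 9.31.64.1: bits 0000100100011111010 walk d0:-→d1:-→d2:-→d3:-→d4:-→d5:-→d6:-→d7:-→d8:-→d9:-→d10:-→d11:-→d12:-→d13:-→d14:-→d15:-→d16:-→d17:-→d18:-→d19:H0 -> H0
  + 9.31.71.0/24 (H0) depth=24
  lookup 186.105.19.177: bits 1 walk d0:-→d1:- -> no-route
  + 0.0.0.0/0 (H1) depth=0
  lookup 9.31.64.7: bits 000010010001111101000 walk d0:H1→d1:-→d2:-→d3:-→d4:-→d5:-→d6:-→d7:-→d8:-→d9:-→d10:-→d11:-→d12:-→d13:-→d14:-→d15:-→d16:-→d17:-→d18:-→d19:H0→d20:-→d21:- -> H0
  + 215.117.245.64/28 (H1) depth=28
  + 9.31.64.0/20 (H1) depth=20
  + 9.30.0.0/15 (H0) depth=15
  - 9.31.64.0/20 clear@20
  lookup 9.31.66.92: bits 000010010001111101000 walk d0:H1→d1:-→d2:-→d3:-→d4:-→d5:-→d6:-→d7:-→d8:-→d9:-→d10:-→d11:-→d12:-→d13:-→d14:-→d15:H0→d16:-→d17:-→d18:-→d19:H0→d20:-→d21:- -> H0

== LOOKUPS ==
["H1","no-route","H0","H0","no-route","H0","H0"]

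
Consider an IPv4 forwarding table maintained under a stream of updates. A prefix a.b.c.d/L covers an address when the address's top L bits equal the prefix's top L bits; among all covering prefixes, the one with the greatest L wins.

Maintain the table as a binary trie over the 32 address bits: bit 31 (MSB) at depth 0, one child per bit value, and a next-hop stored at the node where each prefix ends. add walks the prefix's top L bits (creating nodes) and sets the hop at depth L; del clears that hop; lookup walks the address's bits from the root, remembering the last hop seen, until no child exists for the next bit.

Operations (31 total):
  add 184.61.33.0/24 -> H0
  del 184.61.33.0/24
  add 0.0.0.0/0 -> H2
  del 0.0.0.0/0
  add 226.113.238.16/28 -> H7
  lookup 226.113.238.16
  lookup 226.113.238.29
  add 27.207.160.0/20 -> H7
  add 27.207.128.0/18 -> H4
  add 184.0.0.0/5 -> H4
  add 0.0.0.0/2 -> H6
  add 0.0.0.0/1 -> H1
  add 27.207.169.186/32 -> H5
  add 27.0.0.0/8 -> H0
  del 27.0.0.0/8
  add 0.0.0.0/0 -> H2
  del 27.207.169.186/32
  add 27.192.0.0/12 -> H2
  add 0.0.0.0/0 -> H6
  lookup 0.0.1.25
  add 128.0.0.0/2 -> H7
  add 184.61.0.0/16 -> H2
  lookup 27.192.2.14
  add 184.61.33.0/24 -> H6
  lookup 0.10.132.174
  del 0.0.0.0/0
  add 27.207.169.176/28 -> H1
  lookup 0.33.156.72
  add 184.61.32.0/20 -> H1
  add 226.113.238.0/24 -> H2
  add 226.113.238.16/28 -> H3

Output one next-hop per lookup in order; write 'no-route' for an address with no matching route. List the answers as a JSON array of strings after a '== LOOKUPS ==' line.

Trace:
  + 184.61.33.0/24 (H0) depth=24
  - 184.61.33.0/24 clear@24
  + 0.0.0.0/0 (H2) depth=0
  - 0.0.0.0/0 clear@0
  + 226.113.238.16/28 (H7) depth=28
  Q 226.113.238.16: descend 1110001001110001111011100001 ; hops seen [H7] ; pick H7
  Q 226.113.238.29: descend 1110001001110001111011100001 ; hops seen [H7] ; pick H7
  + 27.207.160.0/20 (H7) depth=20
  + 27.207.128.0/18 (H4) depth=18
  + 184.0.0.0/5 (H4) depth=5
  + 0.0.0.0/2 (H6) depth=2
  + 0.0.0.0/1 (H1) depth=1
  + 27.207.169.186/32 (H5) depth=32
  + 27.0.0.0/8 (H0) depth=8
  - 27.0.0.0/8 clear@8
  + 0.0.0.0/0 (H2) depth=0
  - 27.207.169.186/32 clear@32
  + 27.192.0.0/12 (H2) depth=12
  + 0.0.0.0/0 (H6) depth=0
  Q 0.0.1.25: descend 000 ; hops seen [H6,H1,H6] ; pick H6
  + 128.0.0.0/2 (H7) depth=2
  + 184.61.0.0/16 (H2) depth=16
  Q 27.192.2.14: descend 000110111100 ; hops seen [H6,H1,H6,H2] ; pick H2
  + 184.61.33.0/24 (H6) depth=24
  Q 0.10.132.174: descend 000 ; hops seen [H6,H1,H6] ; pick H6
  - 0.0.0.0/0 clear@0
  + 27.207.169.176/28 (H1) depth=28
  Q 0.33.156.72: descend 000 ; hops seen [H1,H6] ; pick H6
  + 184.61.32.0/20 (H1) depth=20
  + 226.113.238.0/24 (H2) depth=24
  + 226.113.238.16/28 (H3) depth=28

== LOOKUPS ==
["H7","H7","H6","H2","H6","H6"]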